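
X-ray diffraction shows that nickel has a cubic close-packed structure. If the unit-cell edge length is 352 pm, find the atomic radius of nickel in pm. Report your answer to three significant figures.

124 pm

In an FCC lattice, atoms touch along the face diagonal, so √2·a = 4r.
r = √2·a/4 = 1.4142 × 352 / 4 = 124 pm.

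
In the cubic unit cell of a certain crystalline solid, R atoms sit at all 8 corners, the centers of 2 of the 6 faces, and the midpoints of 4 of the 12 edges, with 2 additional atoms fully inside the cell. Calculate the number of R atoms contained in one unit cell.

Corner atoms are shared by 8 cells (1/8 each), face atoms by 2 (1/2 each), edge atoms by 4 (1/4 each), interior atoms are unshared.
Net atoms = 8 × 1/8 + 2 × 1/2 + 4 × 1/4 + 2 = 1 + 1 + 1 + 2 = 5.

5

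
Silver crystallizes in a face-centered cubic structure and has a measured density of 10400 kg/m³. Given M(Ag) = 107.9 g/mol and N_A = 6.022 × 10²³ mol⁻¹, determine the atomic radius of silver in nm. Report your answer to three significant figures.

For an FCC cell (Z = 4), a³ = Z·M/(N_A·ρ) = 4 × 107.9 / (6.022 × 10²³ × 10.40) = 6.891 × 10^-23 cm³, so a = 4.100 × 10^-8 cm = 0.4100 nm.
Atoms touch along the face diagonal, so √2·a = 4r, so r = 0.3536 × a = 0.145 nm.

0.145 nm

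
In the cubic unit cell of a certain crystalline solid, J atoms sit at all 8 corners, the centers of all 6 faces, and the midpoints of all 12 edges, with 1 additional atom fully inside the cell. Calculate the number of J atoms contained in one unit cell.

Corner atoms are shared by 8 cells (1/8 each), face atoms by 2 (1/2 each), edge atoms by 4 (1/4 each), interior atoms are unshared.
Net atoms = 8 × 1/8 + 6 × 1/2 + 12 × 1/4 + 1 = 1 + 3 + 3 + 1 = 8.

8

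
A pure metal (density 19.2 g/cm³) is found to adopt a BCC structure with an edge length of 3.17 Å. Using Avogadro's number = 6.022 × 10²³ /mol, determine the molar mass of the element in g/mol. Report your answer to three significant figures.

184 g/mol

A BCC cell has Z = 2 atoms; a = 3.170 × 10^-8 cm.
M = ρ·N_A·a³/Z = 19.2 × 6.022 × 10²³ × 3.186 × 10^-23 / 2 = 184 g/mol.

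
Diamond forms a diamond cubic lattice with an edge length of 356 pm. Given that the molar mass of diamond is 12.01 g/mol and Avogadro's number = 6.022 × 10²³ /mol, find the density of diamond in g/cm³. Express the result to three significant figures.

3.54 g/cm³

A diamond cubic unit cell contains Z = 8 atoms.
Cell volume: a³ = (356 pm)³ = (3.560 × 10^-8 cm)³ = 4.512 × 10^-23 cm³.
ρ = Z·M/(N_A·a³) = 8 × 12.01 / (6.022 × 10²³ × 4.512 × 10^-23) = 3.536 g/cm³.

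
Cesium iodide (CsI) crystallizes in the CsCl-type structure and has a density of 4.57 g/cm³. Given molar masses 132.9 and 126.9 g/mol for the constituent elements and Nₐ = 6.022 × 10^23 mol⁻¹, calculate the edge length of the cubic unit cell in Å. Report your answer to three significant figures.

4.55 Å

M(CsI) = 259.8 g/mol; Z = 1 formula unit per cell.
a³ = Z·M/(N_A·ρ) = 1 × 259.8 / (6.022 × 10²³ × 4.57) = 9.440 × 10^-23 cm³, so a = 4.553 × 10^-8 cm = 4.55 Å.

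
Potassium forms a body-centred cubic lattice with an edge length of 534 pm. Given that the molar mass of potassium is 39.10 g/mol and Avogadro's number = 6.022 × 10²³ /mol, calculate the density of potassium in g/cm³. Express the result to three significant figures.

A BCC unit cell contains Z = 2 atoms.
Cell volume: a³ = (534 pm)³ = (5.340 × 10^-8 cm)³ = 1.523 × 10^-22 cm³.
ρ = Z·M/(N_A·a³) = 2 × 39.10 / (6.022 × 10²³ × 1.523 × 10^-22) = 0.8528 g/cm³.

0.853 g/cm³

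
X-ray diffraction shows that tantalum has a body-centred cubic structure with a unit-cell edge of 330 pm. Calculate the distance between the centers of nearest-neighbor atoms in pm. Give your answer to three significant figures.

In a BCC structure, atoms touch along the body diagonal, so √3·a = 4r; the nearest-neighbor distance equals 2r = 0.8660·a.
d = 0.8660 × 330 = 286 pm.

286 pm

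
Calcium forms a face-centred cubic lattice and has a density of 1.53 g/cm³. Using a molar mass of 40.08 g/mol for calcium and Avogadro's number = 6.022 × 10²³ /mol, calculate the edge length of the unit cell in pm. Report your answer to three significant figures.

With Z = 4 atoms per FCC cell, a³ = Z·M/(N_A·ρ) = 4 × 40.08 / (6.022 × 10²³ × 1.530 g/cm³) = 1.740 × 10^-22 cm³.
a = (1.740 × 10^-22)^(1/3) = 5.583 × 10^-8 cm = 558 pm.

558 pm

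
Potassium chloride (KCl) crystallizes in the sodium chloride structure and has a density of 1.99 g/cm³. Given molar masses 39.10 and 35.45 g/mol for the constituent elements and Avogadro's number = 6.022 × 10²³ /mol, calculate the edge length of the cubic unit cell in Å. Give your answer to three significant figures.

6.29 Å

M(KCl) = 74.55 g/mol; Z = 4 formula units per cell.
a³ = Z·M/(N_A·ρ) = 4 × 74.55 / (6.022 × 10²³ × 1.99) = 2.488 × 10^-22 cm³, so a = 6.290 × 10^-8 cm = 6.29 Å.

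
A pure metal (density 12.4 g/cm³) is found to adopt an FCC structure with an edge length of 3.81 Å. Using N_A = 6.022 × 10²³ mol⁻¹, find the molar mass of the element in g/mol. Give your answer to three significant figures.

103 g/mol

An FCC cell has Z = 4 atoms; a = 3.810 × 10^-8 cm.
M = ρ·N_A·a³/Z = 12.4 × 6.022 × 10²³ × 5.531 × 10^-23 / 4 = 103 g/mol.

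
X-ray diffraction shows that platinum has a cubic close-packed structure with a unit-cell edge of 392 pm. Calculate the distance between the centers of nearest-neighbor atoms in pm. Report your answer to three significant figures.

In an FCC structure, atoms touch along the face diagonal, so √2·a = 4r; the nearest-neighbor distance equals 2r = 0.7071·a.
d = 0.7071 × 392 = 277 pm.

277 pm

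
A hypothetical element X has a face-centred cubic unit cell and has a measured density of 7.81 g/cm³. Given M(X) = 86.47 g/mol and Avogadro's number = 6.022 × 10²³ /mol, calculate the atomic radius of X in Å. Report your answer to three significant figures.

1.48 Å

For an FCC cell (Z = 4), a³ = Z·M/(N_A·ρ) = 4 × 86.47 / (6.022 × 10²³ × 7.810) = 7.354 × 10^-23 cm³, so a = 4.190 × 10^-8 cm = 4.190 Å.
Atoms touch along the face diagonal, so √2·a = 4r, so r = 0.3536 × a = 1.48 Å.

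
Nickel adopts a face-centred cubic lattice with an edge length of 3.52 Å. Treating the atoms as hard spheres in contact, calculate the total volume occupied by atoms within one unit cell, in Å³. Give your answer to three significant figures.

32.3 Å³

In an FCC lattice atoms touch along the face diagonal, so √2·a = 4r, so r = 0.3536a = 1.245 Å.
V_atoms = Z × (4/3)πr³ = 4 × (4/3)π × (1.245)³ = 32.3 Å³.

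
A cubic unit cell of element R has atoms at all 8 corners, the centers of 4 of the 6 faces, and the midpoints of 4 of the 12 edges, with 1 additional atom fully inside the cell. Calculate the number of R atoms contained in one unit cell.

Corner atoms are shared by 8 cells (1/8 each), face atoms by 2 (1/2 each), edge atoms by 4 (1/4 each), interior atoms are unshared.
Net atoms = 8 × 1/8 + 4 × 1/2 + 4 × 1/4 + 1 = 1 + 2 + 1 + 1 = 5.

5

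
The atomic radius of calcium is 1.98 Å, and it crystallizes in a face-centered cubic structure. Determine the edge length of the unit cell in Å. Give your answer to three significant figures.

In an FCC lattice, atoms touch along the face diagonal, so √2·a = 4r.
a = 4r/√2 = 4 × 1.98 / 1.4142 = 5.60 Å.

5.60 Å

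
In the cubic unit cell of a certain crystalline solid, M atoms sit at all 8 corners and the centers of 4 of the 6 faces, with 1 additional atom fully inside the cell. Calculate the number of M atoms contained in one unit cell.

Corner atoms are shared by 8 cells (1/8 each), face atoms by 2 (1/2 each), interior atoms are unshared.
Net atoms = 8 × 1/8 + 4 × 1/2 + 1 = 1 + 2 + 1 = 4.

4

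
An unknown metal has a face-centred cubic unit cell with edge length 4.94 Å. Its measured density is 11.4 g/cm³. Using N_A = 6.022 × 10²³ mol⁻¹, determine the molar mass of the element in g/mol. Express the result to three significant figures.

An FCC cell has Z = 4 atoms; a = 4.940 × 10^-8 cm.
M = ρ·N_A·a³/Z = 11.4 × 6.022 × 10²³ × 1.206 × 10^-22 / 4 = 207 g/mol.

207 g/mol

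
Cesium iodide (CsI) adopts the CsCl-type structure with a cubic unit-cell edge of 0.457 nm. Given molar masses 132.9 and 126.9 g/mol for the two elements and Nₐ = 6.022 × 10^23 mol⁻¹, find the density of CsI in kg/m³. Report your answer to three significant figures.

4520 kg/m³

The CsCl-type structure contains Z = 1 formula unit per cell; M(CsI) = 132.9 + 126.9 = 259.8 g/mol.
a³ = (4.570 × 10^-8 cm)³ = 9.544 × 10^-23 cm³.
ρ = 1 × 259.8 / (6.022 × 10²³ × 9.544 × 10^-23) = 4.520 g/cm³ = 4520 kg/m³.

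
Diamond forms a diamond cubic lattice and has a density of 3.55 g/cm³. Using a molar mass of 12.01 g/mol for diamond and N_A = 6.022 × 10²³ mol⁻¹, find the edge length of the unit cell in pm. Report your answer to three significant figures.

356 pm

With Z = 8 atoms per diamond cubic cell, a³ = Z·M/(N_A·ρ) = 8 × 12.01 / (6.022 × 10²³ × 3.550 g/cm³) = 4.494 × 10^-23 cm³.
a = (4.494 × 10^-23)^(1/3) = 3.555 × 10^-8 cm = 356 pm.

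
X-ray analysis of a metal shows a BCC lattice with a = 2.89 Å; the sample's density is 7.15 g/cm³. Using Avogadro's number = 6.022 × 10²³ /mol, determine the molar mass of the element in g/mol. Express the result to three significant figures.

52.0 g/mol

A BCC cell has Z = 2 atoms; a = 2.890 × 10^-8 cm.
M = ρ·N_A·a³/Z = 7.15 × 6.022 × 10²³ × 2.414 × 10^-23 / 2 = 52.0 g/mol.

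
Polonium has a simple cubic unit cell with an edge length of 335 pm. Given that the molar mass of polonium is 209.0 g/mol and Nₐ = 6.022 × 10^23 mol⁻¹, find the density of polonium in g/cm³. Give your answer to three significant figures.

A simple cubic unit cell contains Z = 1 atom.
Cell volume: a³ = (335 pm)³ = (3.350 × 10^-8 cm)³ = 3.760 × 10^-23 cm³.
ρ = Z·M/(N_A·a³) = 1 × 209.0 / (6.022 × 10²³ × 3.760 × 10^-23) = 9.231 g/cm³.

9.23 g/cm³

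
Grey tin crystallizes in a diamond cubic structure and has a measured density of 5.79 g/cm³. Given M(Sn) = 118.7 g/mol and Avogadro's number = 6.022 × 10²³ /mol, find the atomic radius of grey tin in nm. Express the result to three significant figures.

For a diamond cubic cell (Z = 8), a³ = Z·M/(N_A·ρ) = 8 × 118.7 / (6.022 × 10²³ × 5.790) = 2.723 × 10^-22 cm³, so a = 6.482 × 10^-8 cm = 0.6482 nm.
Nearest neighbors lie along the body diagonal with √3·a = 8r, so r = 0.2165 × a = 0.140 nm.

0.140 nm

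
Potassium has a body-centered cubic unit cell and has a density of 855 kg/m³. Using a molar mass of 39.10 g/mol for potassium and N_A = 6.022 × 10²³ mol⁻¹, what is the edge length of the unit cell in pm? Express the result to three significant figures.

With Z = 2 atoms per BCC cell, a³ = Z·M/(N_A·ρ) = 2 × 39.10 / (6.022 × 10²³ × 0.8550 g/cm³) = 1.519 × 10^-22 cm³.
a = (1.519 × 10^-22)^(1/3) = 5.335 × 10^-8 cm = 534 pm.

534 pm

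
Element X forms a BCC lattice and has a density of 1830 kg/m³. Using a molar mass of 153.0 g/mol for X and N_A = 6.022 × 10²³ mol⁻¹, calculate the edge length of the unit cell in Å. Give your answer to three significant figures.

With Z = 2 atoms per BCC cell, a³ = Z·M/(N_A·ρ) = 2 × 153.0 / (6.022 × 10²³ × 1.830 g/cm³) = 2.777 × 10^-22 cm³.
a = (2.777 × 10^-22)^(1/3) = 6.524 × 10^-8 cm = 6.52 Å.

6.52 Å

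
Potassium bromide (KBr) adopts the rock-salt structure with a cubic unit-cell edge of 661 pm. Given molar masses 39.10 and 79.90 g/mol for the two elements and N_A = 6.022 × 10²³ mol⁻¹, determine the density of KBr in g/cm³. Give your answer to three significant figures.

The rock-salt structure contains Z = 4 formula units per cell; M(KBr) = 39.10 + 79.90 = 119.0 g/mol.
a³ = (6.610 × 10^-8 cm)³ = 2.888 × 10^-22 cm³.
ρ = 4 × 119.0 / (6.022 × 10²³ × 2.888 × 10^-22) = 2.737 g/cm³.

2.74 g/cm³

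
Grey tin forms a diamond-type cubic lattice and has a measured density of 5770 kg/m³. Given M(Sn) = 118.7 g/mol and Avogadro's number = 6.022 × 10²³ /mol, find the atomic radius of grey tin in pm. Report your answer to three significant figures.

For a diamond cubic cell (Z = 8), a³ = Z·M/(N_A·ρ) = 8 × 118.7 / (6.022 × 10²³ × 5.770) = 2.733 × 10^-22 cm³, so a = 6.489 × 10^-8 cm = 648.9 pm.
Nearest neighbors lie along the body diagonal with √3·a = 8r, so r = 0.2165 × a = 141 pm.

141 pm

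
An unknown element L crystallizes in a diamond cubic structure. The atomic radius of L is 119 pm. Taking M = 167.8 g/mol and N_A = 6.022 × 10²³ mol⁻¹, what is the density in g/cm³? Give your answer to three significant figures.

In a diamond cubic lattice, nearest neighbors lie along the body diagonal with √3·a = 8r, giving a = 549.6 pm = 5.496 × 10^-8 cm.
With Z = 8, ρ = Z·M/(N_A·a³) = 8 × 167.8 / (6.022 × 10²³ × 1.660 × 10^-22) = 13.42 g/cm³.

13.4 g/cm³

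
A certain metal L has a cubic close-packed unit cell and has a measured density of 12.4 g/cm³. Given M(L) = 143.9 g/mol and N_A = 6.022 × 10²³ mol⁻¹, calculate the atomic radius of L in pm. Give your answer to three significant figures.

150 pm

For an FCC cell (Z = 4), a³ = Z·M/(N_A·ρ) = 4 × 143.9 / (6.022 × 10²³ × 12.40) = 7.708 × 10^-23 cm³, so a = 4.256 × 10^-8 cm = 425.6 pm.
Atoms touch along the face diagonal, so √2·a = 4r, so r = 0.3536 × a = 150 pm.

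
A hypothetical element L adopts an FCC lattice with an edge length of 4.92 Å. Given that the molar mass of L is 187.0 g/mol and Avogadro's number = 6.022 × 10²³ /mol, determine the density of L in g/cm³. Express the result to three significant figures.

10.4 g/cm³

An FCC unit cell contains Z = 4 atoms.
Cell volume: a³ = (4.92 Å)³ = (4.920 × 10^-8 cm)³ = 1.191 × 10^-22 cm³.
ρ = Z·M/(N_A·a³) = 4 × 187.0 / (6.022 × 10²³ × 1.191 × 10^-22) = 10.43 g/cm³.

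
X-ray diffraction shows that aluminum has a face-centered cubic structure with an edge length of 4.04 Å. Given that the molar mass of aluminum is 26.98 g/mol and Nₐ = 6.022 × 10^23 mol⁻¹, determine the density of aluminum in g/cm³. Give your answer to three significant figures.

2.72 g/cm³

An FCC unit cell contains Z = 4 atoms.
Cell volume: a³ = (4.04 Å)³ = (4.040 × 10^-8 cm)³ = 6.594 × 10^-23 cm³.
ρ = Z·M/(N_A·a³) = 4 × 26.98 / (6.022 × 10²³ × 6.594 × 10^-23) = 2.718 g/cm³.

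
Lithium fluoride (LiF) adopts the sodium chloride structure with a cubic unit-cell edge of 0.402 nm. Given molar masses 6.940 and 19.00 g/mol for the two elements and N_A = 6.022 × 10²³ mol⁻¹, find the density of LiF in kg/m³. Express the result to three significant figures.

The sodium chloride structure contains Z = 4 formula units per cell; M(LiF) = 6.940 + 19.00 = 25.94 g/mol.
a³ = (4.020 × 10^-8 cm)³ = 6.496 × 10^-23 cm³.
ρ = 4 × 25.94 / (6.022 × 10²³ × 6.496 × 10^-23) = 2.652 g/cm³ = 2650 kg/m³.

2650 kg/m³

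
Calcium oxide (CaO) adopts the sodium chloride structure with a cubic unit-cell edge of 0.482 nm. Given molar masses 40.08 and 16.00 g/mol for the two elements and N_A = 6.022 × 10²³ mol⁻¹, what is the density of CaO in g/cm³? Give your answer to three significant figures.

3.33 g/cm³

The sodium chloride structure contains Z = 4 formula units per cell; M(CaO) = 40.08 + 16.00 = 56.08 g/mol.
a³ = (4.820 × 10^-8 cm)³ = 1.120 × 10^-22 cm³.
ρ = 4 × 56.08 / (6.022 × 10²³ × 1.120 × 10^-22) = 3.326 g/cm³.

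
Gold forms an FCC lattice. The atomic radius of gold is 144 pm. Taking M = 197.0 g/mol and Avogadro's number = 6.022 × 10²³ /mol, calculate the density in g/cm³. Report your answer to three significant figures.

19.4 g/cm³

In an FCC lattice, atoms touch along the face diagonal, so √2·a = 4r, giving a = 407.3 pm = 4.073 × 10^-8 cm.
With Z = 4, ρ = Z·M/(N_A·a³) = 4 × 197.0 / (6.022 × 10²³ × 6.757 × 10^-23) = 19.37 g/cm³.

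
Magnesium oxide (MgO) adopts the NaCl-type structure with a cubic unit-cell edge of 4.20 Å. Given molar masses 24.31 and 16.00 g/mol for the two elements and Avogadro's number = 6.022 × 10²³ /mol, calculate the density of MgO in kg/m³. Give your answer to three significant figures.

3610 kg/m³

The NaCl-type structure contains Z = 4 formula units per cell; M(MgO) = 24.31 + 16.00 = 40.31 g/mol.
a³ = (4.200 × 10^-8 cm)³ = 7.409 × 10^-23 cm³.
ρ = 4 × 40.31 / (6.022 × 10²³ × 7.409 × 10^-23) = 3.614 g/cm³ = 3610 kg/m³.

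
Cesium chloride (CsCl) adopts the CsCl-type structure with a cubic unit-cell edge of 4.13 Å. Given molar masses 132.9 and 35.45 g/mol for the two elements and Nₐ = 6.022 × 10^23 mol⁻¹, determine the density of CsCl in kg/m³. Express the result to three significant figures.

The CsCl-type structure contains Z = 1 formula unit per cell; M(CsCl) = 132.9 + 35.45 = 168.35 g/mol.
a³ = (4.130 × 10^-8 cm)³ = 7.044 × 10^-23 cm³.
ρ = 1 × 168.35 / (6.022 × 10²³ × 7.044 × 10^-23) = 3.968 g/cm³ = 3970 kg/m³.

3970 kg/m³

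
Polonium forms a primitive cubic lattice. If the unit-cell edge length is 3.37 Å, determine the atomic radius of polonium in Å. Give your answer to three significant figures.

In a simple cubic lattice, atoms touch along the cell edge, so a = 2r.
r = a/2 = 3.37/2 = 1.69 Å.

1.69 Å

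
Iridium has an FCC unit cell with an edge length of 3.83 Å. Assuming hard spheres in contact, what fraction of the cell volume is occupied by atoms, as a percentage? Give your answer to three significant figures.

74.0%

In an FCC lattice atoms touch along the face diagonal, so √2·a = 4r, so r = 0.3536a = 1.354 Å.
Packing fraction = Z·(4/3)πr³ / a³ = 4 × (4/3)π × (1.354)³ / (3.83)³ = 0.7405 = 74.0%.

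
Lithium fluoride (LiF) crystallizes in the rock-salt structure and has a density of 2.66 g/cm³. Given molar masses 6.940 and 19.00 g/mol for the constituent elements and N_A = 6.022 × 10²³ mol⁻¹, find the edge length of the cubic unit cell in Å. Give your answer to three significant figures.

4.02 Å

M(LiF) = 25.94 g/mol; Z = 4 formula units per cell.
a³ = Z·M/(N_A·ρ) = 4 × 25.94 / (6.022 × 10²³ × 2.66) = 6.478 × 10^-23 cm³, so a = 4.016 × 10^-8 cm = 4.02 Å.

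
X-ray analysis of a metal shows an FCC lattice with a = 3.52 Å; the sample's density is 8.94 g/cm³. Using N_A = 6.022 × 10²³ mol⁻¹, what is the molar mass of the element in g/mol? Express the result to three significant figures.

An FCC cell has Z = 4 atoms; a = 3.520 × 10^-8 cm.
M = ρ·N_A·a³/Z = 8.94 × 6.022 × 10²³ × 4.361 × 10^-23 / 4 = 58.7 g/mol.

58.7 g/mol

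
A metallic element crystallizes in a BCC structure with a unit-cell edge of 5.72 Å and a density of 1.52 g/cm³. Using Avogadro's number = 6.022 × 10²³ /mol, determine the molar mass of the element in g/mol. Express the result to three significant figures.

A BCC cell has Z = 2 atoms; a = 5.720 × 10^-8 cm.
M = ρ·N_A·a³/Z = 1.52 × 6.022 × 10²³ × 1.871 × 10^-22 / 2 = 85.7 g/mol.

85.7 g/mol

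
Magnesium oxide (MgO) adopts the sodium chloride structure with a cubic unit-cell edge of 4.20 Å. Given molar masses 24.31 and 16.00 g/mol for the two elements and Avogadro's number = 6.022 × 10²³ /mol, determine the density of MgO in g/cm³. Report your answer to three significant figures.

The sodium chloride structure contains Z = 4 formula units per cell; M(MgO) = 24.31 + 16.00 = 40.31 g/mol.
a³ = (4.200 × 10^-8 cm)³ = 7.409 × 10^-23 cm³.
ρ = 4 × 40.31 / (6.022 × 10²³ × 7.409 × 10^-23) = 3.614 g/cm³.

3.61 g/cm³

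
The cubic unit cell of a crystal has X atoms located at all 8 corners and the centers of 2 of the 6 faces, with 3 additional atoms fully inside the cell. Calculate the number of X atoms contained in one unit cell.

5

Corner atoms are shared by 8 cells (1/8 each), face atoms by 2 (1/2 each), interior atoms are unshared.
Net atoms = 8 × 1/8 + 2 × 1/2 + 3 = 1 + 1 + 3 = 5.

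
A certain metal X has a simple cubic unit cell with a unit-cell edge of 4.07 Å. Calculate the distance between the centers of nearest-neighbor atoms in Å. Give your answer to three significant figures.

4.07 Å

In a simple cubic structure, atoms touch along the cell edge, so a = 2r; the nearest-neighbor distance equals 2r = 1.000·a.
d = 1.000 × 4.07 = 4.07 Å.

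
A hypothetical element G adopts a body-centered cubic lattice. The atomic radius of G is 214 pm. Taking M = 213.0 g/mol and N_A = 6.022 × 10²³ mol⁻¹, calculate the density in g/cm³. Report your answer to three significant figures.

In a BCC lattice, atoms touch along the body diagonal, so √3·a = 4r, giving a = 494.2 pm = 4.942 × 10^-8 cm.
With Z = 2, ρ = Z·M/(N_A·a³) = 2 × 213.0 / (6.022 × 10²³ × 1.207 × 10^-22) = 5.860 g/cm³.

5.86 g/cm³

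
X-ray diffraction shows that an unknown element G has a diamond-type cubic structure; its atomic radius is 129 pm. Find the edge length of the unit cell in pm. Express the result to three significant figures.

In a diamond cubic lattice, nearest neighbors lie along the body diagonal with √3·a = 8r.
a = 8r/√3 = 8 × 129 / 1.7321 = 596 pm.

596 pm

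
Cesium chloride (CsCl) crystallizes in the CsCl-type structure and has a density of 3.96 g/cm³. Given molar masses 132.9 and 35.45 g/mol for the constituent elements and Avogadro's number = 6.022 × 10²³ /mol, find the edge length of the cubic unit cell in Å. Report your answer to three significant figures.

4.13 Å

M(CsCl) = 168.35 g/mol; Z = 1 formula unit per cell.
a³ = Z·M/(N_A·ρ) = 1 × 168.35 / (6.022 × 10²³ × 3.96) = 7.060 × 10^-23 cm³, so a = 4.133 × 10^-8 cm = 4.13 Å.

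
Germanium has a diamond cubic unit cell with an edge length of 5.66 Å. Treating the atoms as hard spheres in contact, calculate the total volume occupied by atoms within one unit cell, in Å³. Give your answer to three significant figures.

61.7 Å³

In a diamond cubic lattice nearest neighbors lie along the body diagonal with √3·a = 8r, so r = 0.2165a = 1.225 Å.
V_atoms = Z × (4/3)πr³ = 8 × (4/3)π × (1.225)³ = 61.7 Å³.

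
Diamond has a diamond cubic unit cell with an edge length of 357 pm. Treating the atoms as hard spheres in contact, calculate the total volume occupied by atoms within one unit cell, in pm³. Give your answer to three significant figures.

1.55 × 10^7 pm³

In a diamond cubic lattice nearest neighbors lie along the body diagonal with √3·a = 8r, so r = 0.2165a = 77.29 pm.
V_atoms = Z × (4/3)πr³ = 8 × (4/3)π × (77.29)³ = 1.55 × 10^7 pm³.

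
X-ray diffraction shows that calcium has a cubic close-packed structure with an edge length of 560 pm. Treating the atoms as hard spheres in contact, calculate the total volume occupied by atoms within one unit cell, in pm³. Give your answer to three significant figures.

1.30 × 10^8 pm³

In an FCC lattice atoms touch along the face diagonal, so √2·a = 4r, so r = 0.3536a = 198.0 pm.
V_atoms = Z × (4/3)πr³ = 4 × (4/3)π × (198.0)³ = 1.30 × 10^8 pm³.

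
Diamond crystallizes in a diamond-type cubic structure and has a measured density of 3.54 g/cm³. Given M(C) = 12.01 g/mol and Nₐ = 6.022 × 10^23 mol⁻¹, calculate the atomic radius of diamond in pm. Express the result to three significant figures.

For a diamond cubic cell (Z = 8), a³ = Z·M/(N_A·ρ) = 8 × 12.01 / (6.022 × 10²³ × 3.540) = 4.507 × 10^-23 cm³, so a = 3.559 × 10^-8 cm = 355.9 pm.
Nearest neighbors lie along the body diagonal with √3·a = 8r, so r = 0.2165 × a = 77.0 pm.

77.0 pm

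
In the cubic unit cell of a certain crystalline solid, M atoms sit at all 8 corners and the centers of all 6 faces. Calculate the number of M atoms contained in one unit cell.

Corner atoms are shared by 8 cells (1/8 each), face atoms by 2 (1/2 each).
Net atoms = 8 × 1/8 + 6 × 1/2 = 1 + 3 = 4.

4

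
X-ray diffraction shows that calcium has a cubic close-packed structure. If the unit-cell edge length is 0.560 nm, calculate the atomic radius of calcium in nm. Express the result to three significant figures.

0.198 nm

In an FCC lattice, atoms touch along the face diagonal, so √2·a = 4r.
r = √2·a/4 = 1.4142 × 0.560 / 4 = 0.198 nm.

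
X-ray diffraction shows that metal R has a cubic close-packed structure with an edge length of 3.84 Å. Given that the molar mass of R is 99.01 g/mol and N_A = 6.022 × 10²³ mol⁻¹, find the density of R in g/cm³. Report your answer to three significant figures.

11.6 g/cm³

An FCC unit cell contains Z = 4 atoms.
Cell volume: a³ = (3.84 Å)³ = (3.840 × 10^-8 cm)³ = 5.662 × 10^-23 cm³.
ρ = Z·M/(N_A·a³) = 4 × 99.01 / (6.022 × 10²³ × 5.662 × 10^-23) = 11.61 g/cm³.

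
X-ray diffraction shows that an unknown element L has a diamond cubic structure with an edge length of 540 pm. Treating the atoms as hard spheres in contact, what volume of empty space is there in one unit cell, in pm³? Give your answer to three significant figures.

In a diamond cubic lattice nearest neighbors lie along the body diagonal with √3·a = 8r, so r = 0.2165a = 116.9 pm.
V_cell = a³ = 1.575 × 10^8 pm³; V_atoms = 8 × (4/3)πr³ = 5.355 × 10^7 pm³.
Empty space = 1.575 × 10^8 − 5.355 × 10^7 = 1.04 × 10^8 pm³.

1.04 × 10^8 pm³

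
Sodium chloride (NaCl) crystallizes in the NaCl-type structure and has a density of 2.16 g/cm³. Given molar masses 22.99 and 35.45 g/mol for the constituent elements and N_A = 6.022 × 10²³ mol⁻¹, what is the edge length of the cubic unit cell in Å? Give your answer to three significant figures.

5.64 Å

M(NaCl) = 58.44 g/mol; Z = 4 formula units per cell.
a³ = Z·M/(N_A·ρ) = 4 × 58.44 / (6.022 × 10²³ × 2.16) = 1.797 × 10^-22 cm³, so a = 5.643 × 10^-8 cm = 5.64 Å.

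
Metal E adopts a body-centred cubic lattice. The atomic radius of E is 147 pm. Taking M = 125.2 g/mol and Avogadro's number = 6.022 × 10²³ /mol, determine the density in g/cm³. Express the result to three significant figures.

In a BCC lattice, atoms touch along the body diagonal, so √3·a = 4r, giving a = 339.5 pm = 3.395 × 10^-8 cm.
With Z = 2, ρ = Z·M/(N_A·a³) = 2 × 125.2 / (6.022 × 10²³ × 3.912 × 10^-23) = 10.63 g/cm³.

10.6 g/cm³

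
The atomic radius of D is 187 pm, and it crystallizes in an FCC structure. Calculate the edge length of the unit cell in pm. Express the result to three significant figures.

529 pm

In an FCC lattice, atoms touch along the face diagonal, so √2·a = 4r.
a = 4r/√2 = 4 × 187 / 1.4142 = 529 pm.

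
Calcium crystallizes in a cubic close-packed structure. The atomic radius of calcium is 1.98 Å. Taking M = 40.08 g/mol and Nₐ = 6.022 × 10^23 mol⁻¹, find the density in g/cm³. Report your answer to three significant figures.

1.52 g/cm³

In an FCC lattice, atoms touch along the face diagonal, so √2·a = 4r, giving a = 5.600 Å = 5.600 × 10^-8 cm.
With Z = 4, ρ = Z·M/(N_A·a³) = 4 × 40.08 / (6.022 × 10²³ × 1.756 × 10^-22) = 1.516 g/cm³.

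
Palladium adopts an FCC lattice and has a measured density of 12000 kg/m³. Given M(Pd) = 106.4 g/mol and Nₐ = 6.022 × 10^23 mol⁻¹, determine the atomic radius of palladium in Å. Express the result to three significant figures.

For an FCC cell (Z = 4), a³ = Z·M/(N_A·ρ) = 4 × 106.4 / (6.022 × 10²³ × 12.00) = 5.890 × 10^-23 cm³, so a = 3.891 × 10^-8 cm = 3.891 Å.
Atoms touch along the face diagonal, so √2·a = 4r, so r = 0.3536 × a = 1.38 Å.

1.38 Å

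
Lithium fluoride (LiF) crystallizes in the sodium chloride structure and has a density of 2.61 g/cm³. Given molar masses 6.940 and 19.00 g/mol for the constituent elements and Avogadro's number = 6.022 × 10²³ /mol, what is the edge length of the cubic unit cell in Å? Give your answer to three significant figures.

4.04 Å

M(LiF) = 25.94 g/mol; Z = 4 formula units per cell.
a³ = Z·M/(N_A·ρ) = 4 × 25.94 / (6.022 × 10²³ × 2.61) = 6.602 × 10^-23 cm³, so a = 4.042 × 10^-8 cm = 4.04 Å.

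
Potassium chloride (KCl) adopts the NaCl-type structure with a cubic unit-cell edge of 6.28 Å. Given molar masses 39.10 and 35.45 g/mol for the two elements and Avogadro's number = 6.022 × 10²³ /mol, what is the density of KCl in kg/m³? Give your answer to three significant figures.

2000 kg/m³

The NaCl-type structure contains Z = 4 formula units per cell; M(KCl) = 39.10 + 35.45 = 74.55 g/mol.
a³ = (6.280 × 10^-8 cm)³ = 2.477 × 10^-22 cm³.
ρ = 4 × 74.55 / (6.022 × 10²³ × 2.477 × 10^-22) = 1.999 g/cm³ = 2000 kg/m³.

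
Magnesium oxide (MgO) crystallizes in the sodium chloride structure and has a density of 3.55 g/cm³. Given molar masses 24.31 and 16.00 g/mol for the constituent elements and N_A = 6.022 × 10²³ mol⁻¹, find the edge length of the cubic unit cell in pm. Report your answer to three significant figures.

423 pm

M(MgO) = 40.31 g/mol; Z = 4 formula units per cell.
a³ = Z·M/(N_A·ρ) = 4 × 40.31 / (6.022 × 10²³ × 3.55) = 7.542 × 10^-23 cm³, so a = 4.225 × 10^-8 cm = 423 pm.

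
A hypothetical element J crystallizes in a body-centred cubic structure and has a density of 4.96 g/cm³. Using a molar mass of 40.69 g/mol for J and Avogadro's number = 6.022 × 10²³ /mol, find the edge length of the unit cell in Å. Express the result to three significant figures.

3.01 Å

With Z = 2 atoms per BCC cell, a³ = Z·M/(N_A·ρ) = 2 × 40.69 / (6.022 × 10²³ × 4.960 g/cm³) = 2.725 × 10^-23 cm³.
a = (2.725 × 10^-23)^(1/3) = 3.009 × 10^-8 cm = 3.01 Å.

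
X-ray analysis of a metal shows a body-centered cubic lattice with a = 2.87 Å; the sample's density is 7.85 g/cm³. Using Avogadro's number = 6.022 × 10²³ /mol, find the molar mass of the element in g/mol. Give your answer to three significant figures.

55.9 g/mol

A BCC cell has Z = 2 atoms; a = 2.870 × 10^-8 cm.
M = ρ·N_A·a³/Z = 7.85 × 6.022 × 10²³ × 2.364 × 10^-23 / 2 = 55.9 g/mol.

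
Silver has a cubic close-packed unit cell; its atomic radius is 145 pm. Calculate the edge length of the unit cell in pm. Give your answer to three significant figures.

410 pm

In an FCC lattice, atoms touch along the face diagonal, so √2·a = 4r.
a = 4r/√2 = 4 × 145 / 1.4142 = 410 pm.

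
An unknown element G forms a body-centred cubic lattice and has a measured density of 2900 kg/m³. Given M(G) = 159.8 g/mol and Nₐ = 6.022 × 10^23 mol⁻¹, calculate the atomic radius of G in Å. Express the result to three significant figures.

2.46 Å

For a BCC cell (Z = 2), a³ = Z·M/(N_A·ρ) = 2 × 159.8 / (6.022 × 10²³ × 2.900) = 1.830 × 10^-22 cm³, so a = 5.677 × 10^-8 cm = 5.677 Å.
Atoms touch along the body diagonal, so √3·a = 4r, so r = 0.4330 × a = 2.46 Å.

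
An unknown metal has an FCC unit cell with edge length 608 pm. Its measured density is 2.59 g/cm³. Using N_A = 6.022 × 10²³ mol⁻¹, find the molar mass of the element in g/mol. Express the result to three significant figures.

An FCC cell has Z = 4 atoms; a = 6.080 × 10^-8 cm.
M = ρ·N_A·a³/Z = 2.59 × 6.022 × 10²³ × 2.248 × 10^-22 / 4 = 87.6 g/mol.

87.6 g/mol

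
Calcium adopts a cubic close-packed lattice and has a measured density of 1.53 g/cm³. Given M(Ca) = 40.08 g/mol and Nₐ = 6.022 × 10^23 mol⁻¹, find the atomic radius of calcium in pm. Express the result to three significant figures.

197 pm

For an FCC cell (Z = 4), a³ = Z·M/(N_A·ρ) = 4 × 40.08 / (6.022 × 10²³ × 1.530) = 1.740 × 10^-22 cm³, so a = 5.583 × 10^-8 cm = 558.3 pm.
Atoms touch along the face diagonal, so √2·a = 4r, so r = 0.3536 × a = 197 pm.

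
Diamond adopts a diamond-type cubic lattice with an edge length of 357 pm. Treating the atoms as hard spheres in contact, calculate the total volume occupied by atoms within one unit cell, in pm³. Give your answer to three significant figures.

1.55 × 10^7 pm³

In a diamond cubic lattice nearest neighbors lie along the body diagonal with √3·a = 8r, so r = 0.2165a = 77.29 pm.
V_atoms = Z × (4/3)πr³ = 8 × (4/3)π × (77.29)³ = 1.55 × 10^7 pm³.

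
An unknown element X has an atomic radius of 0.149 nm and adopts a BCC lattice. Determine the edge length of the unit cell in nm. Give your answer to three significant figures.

0.344 nm

In a BCC lattice, atoms touch along the body diagonal, so √3·a = 4r.
a = 4r/√3 = 4 × 0.149 / 1.7321 = 0.344 nm.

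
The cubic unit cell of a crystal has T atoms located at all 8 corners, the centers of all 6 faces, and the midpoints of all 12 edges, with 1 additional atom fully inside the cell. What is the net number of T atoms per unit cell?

8

Corner atoms are shared by 8 cells (1/8 each), face atoms by 2 (1/2 each), edge atoms by 4 (1/4 each), interior atoms are unshared.
Net atoms = 8 × 1/8 + 6 × 1/2 + 12 × 1/4 + 1 = 1 + 3 + 3 + 1 = 8.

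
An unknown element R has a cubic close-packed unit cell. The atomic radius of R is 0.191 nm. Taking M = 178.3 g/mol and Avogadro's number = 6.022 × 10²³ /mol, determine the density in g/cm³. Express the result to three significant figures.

7.51 g/cm³

In an FCC lattice, atoms touch along the face diagonal, so √2·a = 4r, giving a = 0.5402 nm = 5.402 × 10^-8 cm.
With Z = 4, ρ = Z·M/(N_A·a³) = 4 × 178.3 / (6.022 × 10²³ × 1.577 × 10^-22) = 7.512 g/cm³.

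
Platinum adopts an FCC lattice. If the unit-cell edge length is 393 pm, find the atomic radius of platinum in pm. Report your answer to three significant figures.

In an FCC lattice, atoms touch along the face diagonal, so √2·a = 4r.
r = √2·a/4 = 1.4142 × 393 / 4 = 139 pm.

139 pm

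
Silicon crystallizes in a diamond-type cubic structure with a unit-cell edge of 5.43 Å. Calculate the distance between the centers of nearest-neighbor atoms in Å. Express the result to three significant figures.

2.35 Å

In a diamond cubic structure, nearest neighbors lie along the body diagonal with √3·a = 8r; the nearest-neighbor distance equals 2r = 0.4330·a.
d = 0.4330 × 5.43 = 2.35 Å.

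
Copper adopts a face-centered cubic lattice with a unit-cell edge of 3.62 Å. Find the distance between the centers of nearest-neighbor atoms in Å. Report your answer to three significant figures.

2.56 Å

In an FCC structure, atoms touch along the face diagonal, so √2·a = 4r; the nearest-neighbor distance equals 2r = 0.7071·a.
d = 0.7071 × 3.62 = 2.56 Å.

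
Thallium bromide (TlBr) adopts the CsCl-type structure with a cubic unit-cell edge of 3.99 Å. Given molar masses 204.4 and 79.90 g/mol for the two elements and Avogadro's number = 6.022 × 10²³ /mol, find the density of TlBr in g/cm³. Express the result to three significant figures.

7.43 g/cm³

The CsCl-type structure contains Z = 1 formula unit per cell; M(TlBr) = 204.4 + 79.90 = 284.3 g/mol.
a³ = (3.990 × 10^-8 cm)³ = 6.352 × 10^-23 cm³.
ρ = 1 × 284.3 / (6.022 × 10²³ × 6.352 × 10^-23) = 7.432 g/cm³.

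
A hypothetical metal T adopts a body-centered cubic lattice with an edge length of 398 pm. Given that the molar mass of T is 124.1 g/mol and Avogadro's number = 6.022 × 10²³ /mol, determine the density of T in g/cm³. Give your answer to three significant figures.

6.54 g/cm³

A BCC unit cell contains Z = 2 atoms.
Cell volume: a³ = (398 pm)³ = (3.980 × 10^-8 cm)³ = 6.304 × 10^-23 cm³.
ρ = Z·M/(N_A·a³) = 2 × 124.1 / (6.022 × 10²³ × 6.304 × 10^-23) = 6.538 g/cm³.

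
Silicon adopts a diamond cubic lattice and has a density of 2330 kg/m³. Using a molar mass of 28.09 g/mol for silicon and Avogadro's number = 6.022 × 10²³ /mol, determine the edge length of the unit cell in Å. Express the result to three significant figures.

5.43 Å

With Z = 8 atoms per diamond cubic cell, a³ = Z·M/(N_A·ρ) = 8 × 28.09 / (6.022 × 10²³ × 2.330 g/cm³) = 1.602 × 10^-22 cm³.
a = (1.602 × 10^-22)^(1/3) = 5.431 × 10^-8 cm = 5.43 Å.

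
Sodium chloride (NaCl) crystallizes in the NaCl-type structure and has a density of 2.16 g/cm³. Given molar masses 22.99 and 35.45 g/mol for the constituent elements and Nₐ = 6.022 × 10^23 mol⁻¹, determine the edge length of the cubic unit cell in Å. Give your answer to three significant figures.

5.64 Å

M(NaCl) = 58.44 g/mol; Z = 4 formula units per cell.
a³ = Z·M/(N_A·ρ) = 4 × 58.44 / (6.022 × 10²³ × 2.16) = 1.797 × 10^-22 cm³, so a = 5.643 × 10^-8 cm = 5.64 Å.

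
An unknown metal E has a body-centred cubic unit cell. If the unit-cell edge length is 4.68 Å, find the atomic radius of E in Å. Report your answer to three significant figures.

2.03 Å

In a BCC lattice, atoms touch along the body diagonal, so √3·a = 4r.
r = √3·a/4 = 1.7321 × 4.68 / 4 = 2.03 Å.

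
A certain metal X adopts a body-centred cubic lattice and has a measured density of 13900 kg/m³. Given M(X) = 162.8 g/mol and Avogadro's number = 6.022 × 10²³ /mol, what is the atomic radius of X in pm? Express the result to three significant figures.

For a BCC cell (Z = 2), a³ = Z·M/(N_A·ρ) = 2 × 162.8 / (6.022 × 10²³ × 13.90) = 3.890 × 10^-23 cm³, so a = 3.388 × 10^-8 cm = 338.8 pm.
Atoms touch along the body diagonal, so √3·a = 4r, so r = 0.4330 × a = 147 pm.

147 pm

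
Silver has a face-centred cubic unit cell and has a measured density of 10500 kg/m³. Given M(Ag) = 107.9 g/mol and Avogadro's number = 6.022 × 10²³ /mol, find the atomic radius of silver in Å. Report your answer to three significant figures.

1.44 Å

For an FCC cell (Z = 4), a³ = Z·M/(N_A·ρ) = 4 × 107.9 / (6.022 × 10²³ × 10.50) = 6.826 × 10^-23 cm³, so a = 4.087 × 10^-8 cm = 4.087 Å.
Atoms touch along the face diagonal, so √2·a = 4r, so r = 0.3536 × a = 1.44 Å.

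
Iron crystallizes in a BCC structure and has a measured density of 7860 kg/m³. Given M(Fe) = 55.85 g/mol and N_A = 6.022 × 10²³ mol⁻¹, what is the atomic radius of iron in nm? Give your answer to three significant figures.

For a BCC cell (Z = 2), a³ = Z·M/(N_A·ρ) = 2 × 55.85 / (6.022 × 10²³ × 7.860) = 2.360 × 10^-23 cm³, so a = 2.868 × 10^-8 cm = 0.2868 nm.
Atoms touch along the body diagonal, so √3·a = 4r, so r = 0.4330 × a = 0.124 nm.

0.124 nm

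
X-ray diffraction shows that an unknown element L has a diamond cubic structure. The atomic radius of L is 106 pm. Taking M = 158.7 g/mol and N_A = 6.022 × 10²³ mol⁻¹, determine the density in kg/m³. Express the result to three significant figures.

18000 kg/m³

In a diamond cubic lattice, nearest neighbors lie along the body diagonal with √3·a = 8r, giving a = 489.6 pm = 4.896 × 10^-8 cm.
With Z = 8, ρ = Z·M/(N_A·a³) = 8 × 158.7 / (6.022 × 10²³ × 1.174 × 10^-22) = 17.96 g/cm³ = 18000 kg/m³.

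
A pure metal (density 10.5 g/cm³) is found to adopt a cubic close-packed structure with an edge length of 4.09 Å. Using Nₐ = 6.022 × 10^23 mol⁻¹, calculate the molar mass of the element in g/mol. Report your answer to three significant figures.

An FCC cell has Z = 4 atoms; a = 4.090 × 10^-8 cm.
M = ρ·N_A·a³/Z = 10.5 × 6.022 × 10²³ × 6.842 × 10^-23 / 4 = 108 g/mol.

108 g/mol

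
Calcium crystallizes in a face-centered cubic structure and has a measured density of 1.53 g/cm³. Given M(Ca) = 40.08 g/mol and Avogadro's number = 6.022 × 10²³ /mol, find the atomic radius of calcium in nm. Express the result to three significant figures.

For an FCC cell (Z = 4), a³ = Z·M/(N_A·ρ) = 4 × 40.08 / (6.022 × 10²³ × 1.530) = 1.740 × 10^-22 cm³, so a = 5.583 × 10^-8 cm = 0.5583 nm.
Atoms touch along the face diagonal, so √2·a = 4r, so r = 0.3536 × a = 0.197 nm.

0.197 nm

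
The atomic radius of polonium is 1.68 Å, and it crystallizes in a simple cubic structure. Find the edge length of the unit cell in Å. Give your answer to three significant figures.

In a simple cubic lattice, atoms touch along the cell edge, so a = 2r.
a = 2r = 2 × 1.68 = 3.36 Å.

3.36 Å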